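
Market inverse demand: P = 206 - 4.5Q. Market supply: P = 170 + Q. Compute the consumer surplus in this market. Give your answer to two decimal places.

Equilibrium: 206 - 4.5Q = 170 + Q, so Q* = 6.5455 and P* = 176.5455.
CS is the area between the demand curve and P* from 0 to Q*: (1/2)(6.5455)(29.4545) = 96.3967.

96.40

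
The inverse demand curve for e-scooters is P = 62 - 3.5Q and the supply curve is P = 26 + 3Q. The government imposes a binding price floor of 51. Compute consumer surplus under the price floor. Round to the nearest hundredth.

17.29

Without the control, 62 - 3.5Q = 26 + 3Q so Q* = 5.5385 and P* = 42.6154.
At P = 51, buyers demand (62 - 51)/3.5 = 3.1429 while sellers would supply more, so the quantity traded is 3.1429 at price 51.
CS is the triangle under demand above 51: (1/2)(3.1429)(62 - 51) = 17.2857.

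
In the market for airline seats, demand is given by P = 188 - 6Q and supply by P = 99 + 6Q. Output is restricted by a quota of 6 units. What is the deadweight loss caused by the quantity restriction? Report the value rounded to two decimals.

Unrestricted equilibrium: Q* = (188 - 99)/(6 + 6) = 7.4167.
At Q = 6 the demand price is 188 - 6(6) = 152 and the supply price is 99 + 6(6) = 135.
DWL = (1/2)(gap between curves at 6) x (Q* - 6) = (1/2)(17)(1.4167) = 12.0417.

12.04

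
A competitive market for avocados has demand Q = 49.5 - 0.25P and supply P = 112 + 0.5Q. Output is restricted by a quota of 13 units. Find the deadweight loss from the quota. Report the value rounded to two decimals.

Rewriting demand in inverse form: P = 198 - 4Q.
Without the quota, 198 - 4Q = 112 + 0.5Q gives Q* = 19.1111.
At Q = 13 the demand price is 198 - 4(13) = 146 and the supply price is 112 + 0.5(13) = 118.5.
Deadweight loss is the triangle between the curves from 13 to 19.1111: (1/2)(146 - 118.5)(19.1111 - 13) = 84.0278.

84.03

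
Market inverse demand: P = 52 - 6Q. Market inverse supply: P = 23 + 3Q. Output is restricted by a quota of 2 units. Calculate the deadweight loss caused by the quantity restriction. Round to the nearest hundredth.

Without the quota, 52 - 6Q = 23 + 3Q gives Q* = 3.2222.
At Q = 2 the demand price is 52 - 6(2) = 40 and the supply price is 23 + 3(2) = 29.
DWL = (1/2)(gap between curves at 2) x (Q* - 2) = (1/2)(11)(1.2222) = 6.7222.

6.72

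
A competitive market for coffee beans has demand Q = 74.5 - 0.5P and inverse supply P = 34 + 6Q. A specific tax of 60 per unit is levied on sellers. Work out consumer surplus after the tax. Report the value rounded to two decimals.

47.27

Rewriting demand in inverse form: P = 149 - 2Q.
Pre-tax equilibrium: 149 - 2Q = 34 + 6Q gives Q* = 14.375, P* = 120.25.
A tax on sellers shifts supply up by 60: 149 - 2Q = 34 + 6Q + 60, so Q_t = 6.875. Buyers pay P_b = 135.25; sellers receive P_s = P_b - 60 = 75.25.
Consumer surplus is the triangle under demand above P_b: (1/2)(6.875)(149 - 135.25) = 47.2656.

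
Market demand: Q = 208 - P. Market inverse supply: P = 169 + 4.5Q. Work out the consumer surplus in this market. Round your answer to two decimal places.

Rewriting demand in inverse form: P = 208 - Q.
Setting demand equal to supply, 39 = 5.5Q, so Q* = 7.0909 and P* = 200.9091.
The demand choke price is 208, so CS = (1/2)(Q*)(208 - P*) = (1/2)(7.0909)(7.0909) = 25.1405.

25.14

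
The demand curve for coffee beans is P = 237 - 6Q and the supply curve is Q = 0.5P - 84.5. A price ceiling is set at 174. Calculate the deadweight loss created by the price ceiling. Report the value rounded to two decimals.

144.00

Rewriting supply in inverse form: P = 169 + 2Q.
Free-market equilibrium: 237 - 6Q = 169 + 2Q gives Q* = 8.5, P* = 186.
At P = 174, sellers supply (174 - 169)/2 = 2.5 while buyers want more, so the quantity traded is 2.5 at price 174.
At Q = 2.5 the demand price is 222 and the supply price is 174. Deadweight loss is the triangle between the curves from 2.5 to 8.5: (1/2)(222 - 174)(8.5 - 2.5) = 144.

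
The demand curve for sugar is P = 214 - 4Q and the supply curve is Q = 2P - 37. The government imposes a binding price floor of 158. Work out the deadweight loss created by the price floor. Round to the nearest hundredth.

Rewriting supply in inverse form: P = 18.5 + 0.5Q.
Free-market equilibrium: 214 - 4Q = 18.5 + 0.5Q gives Q* = 43.4444, P* = 40.2222.
At P = 158, buyers demand (214 - 158)/4 = 14 while sellers would supply more, so the quantity traded is 14 at price 158.
The lost-trades triangle has base Q* - 14 = 29.4444 and height equal to the gap between the curves at Q = 14, which is 158 - 25.5 = 132.5. DWL = (1/2)(29.4444)(132.5) = 1950.6944.

1950.69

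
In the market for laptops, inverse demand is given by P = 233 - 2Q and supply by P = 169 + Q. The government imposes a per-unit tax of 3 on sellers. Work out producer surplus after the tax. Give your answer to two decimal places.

Without the tax, 233 - 2Q = 169 + Q so Q* = 21.3333 and P* = 190.3333.
With the tax, sellers need 3 more per unit: 233 - 2Q = 169 + Q + 3, so Q_t = 20.3333. Buyers pay P_b = 192.3333; sellers receive P_s = P_b - 3 = 189.3333.
PS = (1/2)(Q_t)(P_s - 169) = (1/2)(20.3333)(20.3333) = 206.7222.

206.72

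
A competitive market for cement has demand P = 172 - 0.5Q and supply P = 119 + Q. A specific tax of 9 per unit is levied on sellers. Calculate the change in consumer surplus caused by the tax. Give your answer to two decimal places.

-97.00

Pre-tax equilibrium: 172 - 0.5Q = 119 + Q gives Q* = 35.3333, P* = 154.3333.
A tax on sellers shifts supply up by 9: 172 - 0.5Q = 119 + Q + 9, so Q_t = 29.3333. Buyers pay P_b = 157.3333; sellers receive P_s = P_b - 9 = 148.3333.
Consumers lose the trapezoid between P* and P_b out to Q_t plus the triangle from Q_t to Q*: change in CS = 215.1111 - 312.1111 = -97.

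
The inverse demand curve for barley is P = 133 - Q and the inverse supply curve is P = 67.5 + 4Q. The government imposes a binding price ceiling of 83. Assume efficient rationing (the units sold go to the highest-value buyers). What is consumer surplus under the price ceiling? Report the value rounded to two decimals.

186.24

Free-market equilibrium: 133 - Q = 67.5 + 4Q gives Q* = 13.1, P* = 119.9.
At P = 83, sellers supply (83 - 67.5)/4 = 3.875 while buyers want more, so the quantity traded is 3.875 at price 83.
The demand price at Q = 3.875 is 129.125. CS is the trapezoid between demand and 83 over [0, 3.875]: (1/2)[(133 - 83) + (129.125 - 83)](3.875) = 186.2422.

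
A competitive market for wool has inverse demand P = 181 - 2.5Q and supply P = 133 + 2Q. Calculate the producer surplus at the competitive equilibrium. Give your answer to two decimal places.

Set 181 - 2.5Q = 133 + 2Q, which gives 48 = 4.5Q, so Q* = 10.6667 and P* = 181 - 2.5(10.6667) = 154.3333.
Producer surplus is the triangle above supply below P*: (1/2)(10.6667)(154.3333 - 133) = (1/2)(10.6667)(21.3333) = 113.7778.

113.78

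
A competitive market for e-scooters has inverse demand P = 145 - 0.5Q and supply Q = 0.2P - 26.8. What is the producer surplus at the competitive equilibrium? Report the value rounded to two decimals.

Rewriting supply in inverse form: P = 134 + 5Q.
Set 145 - 0.5Q = 134 + 5Q, which gives 11 = 5.5Q, so Q* = 2 and P* = 145 - 0.5(2) = 144.
The supply curve's price intercept is 134, so PS = (1/2)(Q*)(P* - 134) = (1/2)(2)(10) = 10.

10.00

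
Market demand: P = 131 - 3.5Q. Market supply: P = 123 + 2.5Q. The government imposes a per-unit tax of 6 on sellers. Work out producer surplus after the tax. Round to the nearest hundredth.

0.14

Pre-tax equilibrium: 131 - 3.5Q = 123 + 2.5Q gives Q* = 1.3333, P* = 126.3333.
With the tax, sellers need 6 more per unit: 131 - 3.5Q = 123 + 2.5Q + 6, so Q_t = 0.3333. Buyers pay P_b = 129.8333; sellers receive P_s = P_b - 6 = 123.8333.
PS = (1/2)(Q_t)(P_s - 123) = (1/2)(0.3333)(0.8333) = 0.1389.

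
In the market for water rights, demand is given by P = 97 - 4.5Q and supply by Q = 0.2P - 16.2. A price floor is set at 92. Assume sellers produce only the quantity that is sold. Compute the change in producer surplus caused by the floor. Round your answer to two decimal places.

Rewriting supply in inverse form: P = 81 + 5Q.
Without the control, 97 - 4.5Q = 81 + 5Q so Q* = 1.6842 and P* = 89.4211.
At the floor price 92, quantity demanded is (97 - 92)/4.5 = 1.1111; demand is the short side, so Q = 1.1111 trades at P = 92.
PS goes from (1/2)(1.6842)(8.4211) = 7.0914 to 9.1358 (computed as (92 - 81)(1.1111) - (1/2)(5)(1.1111)^2), a change of 2.0444.

2.04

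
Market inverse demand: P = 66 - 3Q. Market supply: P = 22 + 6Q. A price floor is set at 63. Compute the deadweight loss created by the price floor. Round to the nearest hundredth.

68.06

Free-market equilibrium: 66 - 3Q = 22 + 6Q gives Q* = 4.8889, P* = 51.3333.
At the floor price 63, quantity demanded is (66 - 63)/3 = 1; demand is the short side, so Q = 1 trades at P = 63.
At Q = 1 the demand price is 63 and the supply price is 28. Deadweight loss is the triangle between the curves from 1 to 4.8889: (1/2)(63 - 28)(4.8889 - 1) = 68.0556.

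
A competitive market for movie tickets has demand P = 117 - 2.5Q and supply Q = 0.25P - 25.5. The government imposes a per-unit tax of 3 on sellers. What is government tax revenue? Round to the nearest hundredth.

5.54

Rewriting supply in inverse form: P = 102 + 4Q.
Pre-tax equilibrium: 117 - 2.5Q = 102 + 4Q gives Q* = 2.3077, P* = 111.2308.
A tax on sellers shifts supply up by 3: 117 - 2.5Q = 102 + 4Q + 3, so Q_t = 1.8462. Buyers pay P_b = 112.3846; sellers receive P_s = P_b - 3 = 109.3846.
Revenue is the tax times quantity traded: 3 x 1.8462 = 5.5385.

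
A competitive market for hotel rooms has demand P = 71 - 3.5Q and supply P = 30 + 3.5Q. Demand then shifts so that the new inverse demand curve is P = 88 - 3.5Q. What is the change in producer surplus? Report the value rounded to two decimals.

Initial equilibrium: Q_0 = 5.8571, P_0 = 50.5; CS_0 = (1/2)(5.8571)(20.5) = 60.0357, PS_0 = (1/2)(5.8571)(20.5) = 60.0357.
New equilibrium: 88 - 3.5Q = 30 + 3.5Q gives Q_1 = 8.2857, P_1 = 59; CS_1 = 120.1429, PS_1 = 120.1429.
Change in producer surplus = 120.1429 - 60.0357 = 60.1071.

60.11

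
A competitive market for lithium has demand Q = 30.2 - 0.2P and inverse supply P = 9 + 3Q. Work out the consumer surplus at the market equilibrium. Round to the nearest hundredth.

Rewriting demand in inverse form: P = 151 - 5Q.
Set 151 - 5Q = 9 + 3Q, which gives 142 = 8Q, so Q* = 17.75 and P* = 151 - 5(17.75) = 62.25.
Consumer surplus is the triangle under demand above P*: (1/2)(17.75)(151 - 62.25) = (1/2)(17.75)(88.75) = 787.6562.

787.66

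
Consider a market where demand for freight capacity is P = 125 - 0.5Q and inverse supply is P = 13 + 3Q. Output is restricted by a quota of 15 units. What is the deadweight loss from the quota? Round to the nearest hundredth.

505.75

Without the quota, 125 - 0.5Q = 13 + 3Q gives Q* = 32.
At Q = 15 the demand price is 125 - 0.5(15) = 117.5 and the supply price is 13 + 3(15) = 58.
Deadweight loss is the triangle between the curves from 15 to 32: (1/2)(117.5 - 58)(32 - 15) = 505.75.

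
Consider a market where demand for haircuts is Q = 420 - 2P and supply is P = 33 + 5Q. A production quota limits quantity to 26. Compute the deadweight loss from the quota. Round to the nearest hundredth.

105.09

Rewriting demand in inverse form: P = 210 - 0.5Q.
Unrestricted equilibrium: Q* = (210 - 33)/(0.5 + 5) = 32.1818.
At Q = 26 the demand price is 210 - 0.5(26) = 197 and the supply price is 33 + 5(26) = 163.
DWL = (1/2)(gap between curves at 26) x (Q* - 26) = (1/2)(34)(6.1818) = 105.0909.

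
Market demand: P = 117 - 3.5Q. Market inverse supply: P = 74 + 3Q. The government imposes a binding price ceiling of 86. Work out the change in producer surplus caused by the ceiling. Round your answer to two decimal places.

Without the control, 117 - 3.5Q = 74 + 3Q so Q* = 6.6154 and P* = 93.8462.
At the ceiling price 86, quantity supplied is (86 - 74)/3 = 4; supply is the short side, so Q = 4 trades at P = 86.
PS goes from (1/2)(6.6154)(19.8462) = 65.645 to 24 (computed as (86 - 74)(4) - (1/2)(3)(4)^2), a change of -41.645.

-41.64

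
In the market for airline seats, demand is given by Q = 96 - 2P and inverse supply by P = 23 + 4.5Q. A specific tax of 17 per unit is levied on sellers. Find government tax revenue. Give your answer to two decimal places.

27.20

Rewriting demand in inverse form: P = 48 - 0.5Q.
Pre-tax equilibrium: 48 - 0.5Q = 23 + 4.5Q gives Q* = 5, P* = 45.5.
With the tax, sellers need 17 more per unit: 48 - 0.5Q = 23 + 4.5Q + 17, so Q_t = 1.6. Buyers pay P_b = 47.2; sellers receive P_s = P_b - 17 = 30.2.
Tax revenue = t x Q_t = 17 x 1.6 = 27.2.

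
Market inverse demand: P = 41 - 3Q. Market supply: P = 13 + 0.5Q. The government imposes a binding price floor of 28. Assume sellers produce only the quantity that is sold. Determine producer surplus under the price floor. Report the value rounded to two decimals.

Free-market equilibrium: 41 - 3Q = 13 + 0.5Q gives Q* = 8, P* = 17.
At P = 28, buyers demand (41 - 28)/3 = 4.3333 while sellers would supply more, so the quantity traded is 4.3333 at price 28.
The supply price at Q = 4.3333 is 15.1667. PS is the trapezoid between 28 and supply over [0, 4.3333]: (1/2)[(28 - 13) + (28 - 15.1667)](4.3333) = 60.3056.

60.31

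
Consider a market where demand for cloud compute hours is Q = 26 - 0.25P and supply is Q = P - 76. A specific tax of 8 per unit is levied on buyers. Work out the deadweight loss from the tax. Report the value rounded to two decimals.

Rewriting demand in inverse form: P = 104 - 4Q.
Rewriting supply in inverse form: P = 76 + Q.
Without the tax, 104 - 4Q = 76 + Q so Q* = 5.6 and P* = 81.6.
With the tax, buyers' net willingness to pay falls by 8: (104 - 8) - 4Q = 76 + Q, so Q_t = 4. Buyers pay P_b = 88; sellers receive P_s = P_b - 8 = 80.
Deadweight loss is the triangle between the curves from Q_t to Q*: (1/2)(5.6 - 4)(8) = 6.4.

6.40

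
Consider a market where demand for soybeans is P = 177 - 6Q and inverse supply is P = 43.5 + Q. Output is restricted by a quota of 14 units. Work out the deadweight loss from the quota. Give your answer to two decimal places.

Unrestricted equilibrium: Q* = (177 - 43.5)/(6 + 1) = 19.0714.
At Q = 14 the demand price is 177 - 6(14) = 93 and the supply price is 43.5 + (14) = 57.5.
Deadweight loss is the triangle between the curves from 14 to 19.0714: (1/2)(93 - 57.5)(19.0714 - 14) = 90.0179.

90.02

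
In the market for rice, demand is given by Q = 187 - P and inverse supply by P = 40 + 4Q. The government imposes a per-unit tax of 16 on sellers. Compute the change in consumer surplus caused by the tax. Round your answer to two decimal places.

Rewriting demand in inverse form: P = 187 - Q.
Without the tax, 187 - Q = 40 + 4Q so Q* = 29.4 and P* = 157.6.
A tax on sellers shifts supply up by 16: 187 - Q = 40 + 4Q + 16, so Q_t = 26.2. Buyers pay P_b = 160.8; sellers receive P_s = P_b - 16 = 144.8.
Consumers lose the trapezoid between P* and P_b out to Q_t plus the triangle from Q_t to Q*: change in CS = 343.22 - 432.18 = -88.96.

-88.96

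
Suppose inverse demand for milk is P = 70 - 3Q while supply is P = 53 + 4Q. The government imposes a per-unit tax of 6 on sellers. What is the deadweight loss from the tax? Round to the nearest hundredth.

Pre-tax equilibrium: 70 - 3Q = 53 + 4Q gives Q* = 2.4286, P* = 62.7143.
A tax on sellers shifts supply up by 6: 70 - 3Q = 53 + 4Q + 6, so Q_t = 1.5714. Buyers pay P_b = 65.2857; sellers receive P_s = P_b - 6 = 59.2857.
Deadweight loss is the triangle between the curves from Q_t to Q*: (1/2)(2.4286 - 1.5714)(6) = 2.5714.

2.57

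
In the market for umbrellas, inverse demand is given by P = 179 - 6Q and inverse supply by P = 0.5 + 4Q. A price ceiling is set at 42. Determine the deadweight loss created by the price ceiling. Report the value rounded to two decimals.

Without the control, 179 - 6Q = 0.5 + 4Q so Q* = 17.85 and P* = 71.9.
At P = 42, sellers supply (42 - 0.5)/4 = 10.375 while buyers want more, so the quantity traded is 10.375 at price 42.
At Q = 10.375 the demand price is 116.75 and the supply price is 42. Deadweight loss is the triangle between the curves from 10.375 to 17.85: (1/2)(116.75 - 42)(17.85 - 10.375) = 279.3781.

279.38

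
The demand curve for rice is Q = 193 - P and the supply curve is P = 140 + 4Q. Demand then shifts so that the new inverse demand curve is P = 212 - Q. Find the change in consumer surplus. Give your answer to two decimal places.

Rewriting demand in inverse form: P = 193 - Q.
Initial equilibrium: Q_0 = 10.6, P_0 = 182.4; CS_0 = (1/2)(10.6)(10.6) = 56.18, PS_0 = (1/2)(10.6)(42.4) = 224.72.
New equilibrium: 212 - Q = 140 + 4Q gives Q_1 = 14.4, P_1 = 197.6; CS_1 = 103.68, PS_1 = 414.72.
Change in consumer surplus = 103.68 - 56.18 = 47.5.

47.50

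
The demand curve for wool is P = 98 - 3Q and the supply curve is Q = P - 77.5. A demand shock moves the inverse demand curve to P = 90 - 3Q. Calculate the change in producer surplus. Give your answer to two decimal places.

Rewriting supply in inverse form: P = 77.5 + Q.
Initial equilibrium: Q_0 = 5.125, P_0 = 82.625; CS_0 = (1/2)(5.125)(15.375) = 39.3984, PS_0 = (1/2)(5.125)(5.125) = 13.1328.
New equilibrium: 90 - 3Q = 77.5 + Q gives Q_1 = 3.125, P_1 = 80.625; CS_1 = 14.6484, PS_1 = 4.8828.
Change in producer surplus = 4.8828 - 13.1328 = -8.25.

-8.25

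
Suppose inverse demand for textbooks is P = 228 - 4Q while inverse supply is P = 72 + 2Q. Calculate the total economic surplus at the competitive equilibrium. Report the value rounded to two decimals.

2028.00

Set 228 - 4Q = 72 + 2Q, which gives 156 = 6Q, so Q* = 26 and P* = 228 - 4(26) = 124.
CS = (1/2)(26)(104) = 1352 and PS = (1/2)(26)(52) = 676, so total surplus = 2028.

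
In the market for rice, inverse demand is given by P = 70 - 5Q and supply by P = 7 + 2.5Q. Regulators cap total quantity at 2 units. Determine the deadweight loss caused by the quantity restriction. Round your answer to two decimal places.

153.60

Unrestricted equilibrium: Q* = (70 - 7)/(5 + 2.5) = 8.4.
At Q = 2 the demand price is 70 - 5(2) = 60 and the supply price is 7 + 2.5(2) = 12.
DWL = (1/2)(gap between curves at 2) x (Q* - 2) = (1/2)(48)(6.4) = 153.6.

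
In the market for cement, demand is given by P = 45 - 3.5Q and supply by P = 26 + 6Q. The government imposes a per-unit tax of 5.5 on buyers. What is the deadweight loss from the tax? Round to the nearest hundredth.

1.59

Pre-tax equilibrium: 45 - 3.5Q = 26 + 6Q gives Q* = 2, P* = 38.
A tax on buyers shifts demand down by 5.5: (45 - 5.5) - 3.5Q = 26 + 6Q, so Q_t = 1.4211. Buyers pay P_b = 40.0263; sellers receive P_s = P_b - 5.5 = 34.5263.
Deadweight loss is the triangle between the curves from Q_t to Q*: (1/2)(2 - 1.4211)(5.5) = 1.5921.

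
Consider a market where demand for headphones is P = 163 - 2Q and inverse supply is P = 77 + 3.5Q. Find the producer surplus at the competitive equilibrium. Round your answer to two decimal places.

Set 163 - 2Q = 77 + 3.5Q, which gives 86 = 5.5Q, so Q* = 15.6364 and P* = 163 - 2(15.6364) = 131.7273.
Producer surplus is the triangle above supply below P*: (1/2)(15.6364)(131.7273 - 77) = (1/2)(15.6364)(54.7273) = 427.8678.

427.87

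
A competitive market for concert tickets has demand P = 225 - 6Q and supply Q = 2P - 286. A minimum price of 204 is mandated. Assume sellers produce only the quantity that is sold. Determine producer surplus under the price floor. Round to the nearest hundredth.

210.44

Rewriting supply in inverse form: P = 143 + 0.5Q.
Without the control, 225 - 6Q = 143 + 0.5Q so Q* = 12.6154 and P* = 149.3077.
At the floor price 204, quantity demanded is (225 - 204)/6 = 3.5; demand is the short side, so Q = 3.5 trades at P = 204.
The supply price at Q = 3.5 is 144.75. PS is the trapezoid between 204 and supply over [0, 3.5]: (1/2)[(204 - 143) + (204 - 144.75)](3.5) = 210.4375.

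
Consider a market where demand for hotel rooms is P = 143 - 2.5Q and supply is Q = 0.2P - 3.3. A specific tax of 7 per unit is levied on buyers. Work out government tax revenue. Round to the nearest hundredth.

Rewriting supply in inverse form: P = 16.5 + 5Q.
Pre-tax equilibrium: 143 - 2.5Q = 16.5 + 5Q gives Q* = 16.8667, P* = 100.8333.
With the tax, buyers' net willingness to pay falls by 7: (143 - 7) - 2.5Q = 16.5 + 5Q, so Q_t = 15.9333. Buyers pay P_b = 103.1667; sellers receive P_s = P_b - 7 = 96.1667.
Revenue is the tax times quantity traded: 7 x 15.9333 = 111.5333.

111.53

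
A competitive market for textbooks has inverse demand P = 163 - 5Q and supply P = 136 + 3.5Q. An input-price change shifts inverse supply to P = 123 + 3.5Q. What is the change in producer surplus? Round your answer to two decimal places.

Initial equilibrium: Q_0 = 3.1765, P_0 = 147.1176; CS_0 = (1/2)(3.1765)(15.8824) = 25.2249, PS_0 = (1/2)(3.1765)(11.1176) = 17.6574.
New equilibrium: 163 - 5Q = 123 + 3.5Q gives Q_1 = 4.7059, P_1 = 139.4706; CS_1 = 55.3633, PS_1 = 38.7543.
Change in producer surplus = 38.7543 - 17.6574 = 21.0969.

21.10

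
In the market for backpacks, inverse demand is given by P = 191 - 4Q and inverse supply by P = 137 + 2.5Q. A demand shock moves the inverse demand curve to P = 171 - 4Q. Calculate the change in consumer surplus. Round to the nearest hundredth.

Initial equilibrium: Q_0 = 8.3077, P_0 = 157.7692; CS_0 = (1/2)(8.3077)(33.2308) = 138.0355, PS_0 = (1/2)(8.3077)(20.7692) = 86.2722.
New equilibrium: 171 - 4Q = 137 + 2.5Q gives Q_1 = 5.2308, P_1 = 150.0769; CS_1 = 54.7219, PS_1 = 34.2012.
Change in consumer surplus = 54.7219 - 138.0355 = -83.3136.

-83.31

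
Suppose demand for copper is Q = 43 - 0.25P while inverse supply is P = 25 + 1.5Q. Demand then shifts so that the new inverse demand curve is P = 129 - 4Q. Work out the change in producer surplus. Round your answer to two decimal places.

Rewriting demand in inverse form: P = 172 - 4Q.
Initial equilibrium: Q_0 = 26.7273, P_0 = 65.0909; CS_0 = (1/2)(26.7273)(106.9091) = 1428.6942, PS_0 = (1/2)(26.7273)(40.0909) = 535.7603.
New equilibrium: 129 - 4Q = 25 + 1.5Q gives Q_1 = 18.9091, P_1 = 53.3636; CS_1 = 715.1074, PS_1 = 268.1653.
Change in producer surplus = 268.1653 - 535.7603 = -267.595.

-267.60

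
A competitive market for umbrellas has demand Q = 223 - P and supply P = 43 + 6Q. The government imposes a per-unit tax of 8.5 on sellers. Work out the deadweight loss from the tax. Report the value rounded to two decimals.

Rewriting demand in inverse form: P = 223 - Q.
Pre-tax equilibrium: 223 - Q = 43 + 6Q gives Q* = 25.7143, P* = 197.2857.
With the tax, sellers need 8.5 more per unit: 223 - Q = 43 + 6Q + 8.5, so Q_t = 24.5. Buyers pay P_b = 198.5; sellers receive P_s = P_b - 8.5 = 190.
Deadweight loss is the triangle between the curves from Q_t to Q*: (1/2)(25.7143 - 24.5)(8.5) = 5.1607.

5.16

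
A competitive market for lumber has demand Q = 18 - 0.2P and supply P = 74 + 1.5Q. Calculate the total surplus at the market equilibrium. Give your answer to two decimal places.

19.69

Rewriting demand in inverse form: P = 90 - 5Q.
Set 90 - 5Q = 74 + 1.5Q, which gives 16 = 6.5Q, so Q* = 2.4615 and P* = 90 - 5(2.4615) = 77.6923.
CS = (1/2)(2.4615)(12.3077) = 15.1479 and PS = (1/2)(2.4615)(3.6923) = 4.5444, so total surplus = 19.6923.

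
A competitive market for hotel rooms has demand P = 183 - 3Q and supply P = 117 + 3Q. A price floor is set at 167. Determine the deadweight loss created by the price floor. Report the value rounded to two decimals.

96.33

Free-market equilibrium: 183 - 3Q = 117 + 3Q gives Q* = 11, P* = 150.
At P = 167, buyers demand (183 - 167)/3 = 5.3333 while sellers would supply more, so the quantity traded is 5.3333 at price 167.
At Q = 5.3333 the demand price is 167 and the supply price is 133. Deadweight loss is the triangle between the curves from 5.3333 to 11: (1/2)(167 - 133)(11 - 5.3333) = 96.3333.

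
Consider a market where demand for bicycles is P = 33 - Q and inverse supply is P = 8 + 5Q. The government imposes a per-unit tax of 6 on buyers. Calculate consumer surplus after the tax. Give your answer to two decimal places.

5.01

Without the tax, 33 - Q = 8 + 5Q so Q* = 4.1667 and P* = 28.8333.
A tax on buyers shifts demand down by 6: (33 - 6) - Q = 8 + 5Q, so Q_t = 3.1667. Buyers pay P_b = 29.8333; sellers receive P_s = P_b - 6 = 23.8333.
Consumer surplus is the triangle under demand above P_b: (1/2)(3.1667)(33 - 29.8333) = 5.0139.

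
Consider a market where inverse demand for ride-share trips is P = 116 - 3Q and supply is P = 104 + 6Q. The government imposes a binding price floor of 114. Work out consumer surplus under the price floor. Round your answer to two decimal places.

0.67

Without the control, 116 - 3Q = 104 + 6Q so Q* = 1.3333 and P* = 112.
At the floor price 114, quantity demanded is (116 - 114)/3 = 0.6667; demand is the short side, so Q = 0.6667 trades at P = 114.
CS is the triangle under demand above 114: (1/2)(0.6667)(116 - 114) = 0.6667.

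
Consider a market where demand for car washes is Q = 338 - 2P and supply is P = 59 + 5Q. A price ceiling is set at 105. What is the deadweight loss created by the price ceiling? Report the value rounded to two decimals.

320.76

Rewriting demand in inverse form: P = 169 - 0.5Q.
Without the control, 169 - 0.5Q = 59 + 5Q so Q* = 20 and P* = 159.
At the ceiling price 105, quantity supplied is (105 - 59)/5 = 9.2; supply is the short side, so Q = 9.2 trades at P = 105.
The lost-trades triangle has base Q* - 9.2 = 10.8 and height equal to the gap between the curves at Q = 9.2, which is 164.4 - 105 = 59.4. DWL = (1/2)(10.8)(59.4) = 320.76.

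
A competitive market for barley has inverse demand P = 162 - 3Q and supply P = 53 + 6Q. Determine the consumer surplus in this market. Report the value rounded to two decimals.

Set 162 - 3Q = 53 + 6Q, which gives 109 = 9Q, so Q* = 12.1111 and P* = 162 - 3(12.1111) = 125.6667.
CS is the area between the demand curve and P* from 0 to Q*: (1/2)(12.1111)(36.3333) = 220.0185.

220.02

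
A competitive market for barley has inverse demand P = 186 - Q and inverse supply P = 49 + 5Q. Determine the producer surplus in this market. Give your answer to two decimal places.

1303.40

Setting demand equal to supply, 137 = 6Q, so Q* = 22.8333 and P* = 163.1667.
Producer surplus is the triangle above supply below P*: (1/2)(22.8333)(163.1667 - 49) = (1/2)(22.8333)(114.1667) = 1303.4028.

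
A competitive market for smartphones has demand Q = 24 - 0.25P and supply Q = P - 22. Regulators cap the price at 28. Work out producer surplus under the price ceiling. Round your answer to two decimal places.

Rewriting demand in inverse form: P = 96 - 4Q.
Rewriting supply in inverse form: P = 22 + Q.
Without the control, 96 - 4Q = 22 + Q so Q* = 14.8 and P* = 36.8.
At the ceiling price 28, quantity supplied is (28 - 22)/1 = 6; supply is the short side, so Q = 6 trades at P = 28.
PS is the triangle above supply below 28: (1/2)(6)(28 - 22) = 18.

18.00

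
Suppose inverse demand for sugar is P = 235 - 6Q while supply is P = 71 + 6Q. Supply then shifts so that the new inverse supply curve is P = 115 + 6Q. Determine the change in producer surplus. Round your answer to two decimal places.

Initial equilibrium: Q_0 = 13.6667, P_0 = 153; CS_0 = (1/2)(13.6667)(82) = 560.3333, PS_0 = (1/2)(13.6667)(82) = 560.3333.
New equilibrium: 235 - 6Q = 115 + 6Q gives Q_1 = 10, P_1 = 175; CS_1 = 300, PS_1 = 300.
Change in producer surplus = 300 - 560.3333 = -260.3333.

-260.33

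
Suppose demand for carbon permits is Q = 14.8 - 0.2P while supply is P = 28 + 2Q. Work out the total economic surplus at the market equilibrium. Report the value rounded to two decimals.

Rewriting demand in inverse form: P = 74 - 5Q.
Equilibrium: 74 - 5Q = 28 + 2Q, so Q* = 6.5714 and P* = 41.1429.
Total surplus is the full triangle between the curves from 0 to Q*: (1/2)(6.5714)(74 - 28) = 151.1429.

151.14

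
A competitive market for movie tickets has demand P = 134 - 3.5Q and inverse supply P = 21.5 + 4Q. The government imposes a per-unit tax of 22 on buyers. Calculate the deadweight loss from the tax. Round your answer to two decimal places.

Pre-tax equilibrium: 134 - 3.5Q = 21.5 + 4Q gives Q* = 15, P* = 81.5.
With the tax, buyers' net willingness to pay falls by 22: (134 - 22) - 3.5Q = 21.5 + 4Q, so Q_t = 12.0667. Buyers pay P_b = 91.7667; sellers receive P_s = P_b - 22 = 69.7667.
The welfare triangle lost has base Q* - Q_t = 2.9333 and height t = 22, so DWL = (1/2)(2.9333)(22) = 32.2667.

32.27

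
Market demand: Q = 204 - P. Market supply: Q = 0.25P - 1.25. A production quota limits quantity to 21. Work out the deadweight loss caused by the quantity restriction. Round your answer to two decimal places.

883.60

Rewriting demand in inverse form: P = 204 - Q.
Rewriting supply in inverse form: P = 5 + 4Q.
Without the quota, 204 - Q = 5 + 4Q gives Q* = 39.8.
At Q = 21 the demand price is 204 - (21) = 183 and the supply price is 5 + 4(21) = 89.
Deadweight loss is the triangle between the curves from 21 to 39.8: (1/2)(183 - 89)(39.8 - 21) = 883.6.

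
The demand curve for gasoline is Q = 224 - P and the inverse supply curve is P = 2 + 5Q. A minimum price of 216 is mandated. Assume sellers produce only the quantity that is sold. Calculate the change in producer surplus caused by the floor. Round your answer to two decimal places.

-1870.50

Rewriting demand in inverse form: P = 224 - Q.
Without the control, 224 - Q = 2 + 5Q so Q* = 37 and P* = 187.
At P = 216, buyers demand (224 - 216)/1 = 8 while sellers would supply more, so the quantity traded is 8 at price 216.
PS goes from (1/2)(37)(185) = 3422.5 to 1552 (computed as (216 - 2)(8) - (1/2)(5)(8)^2), a change of -1870.5.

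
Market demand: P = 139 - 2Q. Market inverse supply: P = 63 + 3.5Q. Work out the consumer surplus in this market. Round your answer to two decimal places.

190.94

Equilibrium: 139 - 2Q = 63 + 3.5Q, so Q* = 13.8182 and P* = 111.3636.
Consumer surplus is the triangle under demand above P*: (1/2)(13.8182)(139 - 111.3636) = (1/2)(13.8182)(27.6364) = 190.9421.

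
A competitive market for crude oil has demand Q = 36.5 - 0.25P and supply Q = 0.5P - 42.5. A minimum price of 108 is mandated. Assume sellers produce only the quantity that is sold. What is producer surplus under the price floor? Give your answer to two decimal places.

Rewriting demand in inverse form: P = 146 - 4Q.
Rewriting supply in inverse form: P = 85 + 2Q.
Free-market equilibrium: 146 - 4Q = 85 + 2Q gives Q* = 10.1667, P* = 105.3333.
At the floor price 108, quantity demanded is (146 - 108)/4 = 9.5; demand is the short side, so Q = 9.5 trades at P = 108.
The supply price at Q = 9.5 is 104. PS is the trapezoid between 108 and supply over [0, 9.5]: (1/2)[(108 - 85) + (108 - 104)](9.5) = 128.25.

128.25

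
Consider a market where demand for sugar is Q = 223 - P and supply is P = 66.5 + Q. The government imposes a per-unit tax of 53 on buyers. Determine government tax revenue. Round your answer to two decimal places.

2742.75

Rewriting demand in inverse form: P = 223 - Q.
Without the tax, 223 - Q = 66.5 + Q so Q* = 78.25 and P* = 144.75.
A tax on buyers shifts demand down by 53: (223 - 53) - Q = 66.5 + Q, so Q_t = 51.75. Buyers pay P_b = 171.25; sellers receive P_s = P_b - 53 = 118.25.
Revenue is the tax times quantity traded: 53 x 51.75 = 2742.75.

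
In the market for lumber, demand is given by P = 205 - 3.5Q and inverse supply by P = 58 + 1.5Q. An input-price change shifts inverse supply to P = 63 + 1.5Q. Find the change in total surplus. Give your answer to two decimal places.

Initial equilibrium: Q_0 = 29.4, P_0 = 102.1; CS_0 = (1/2)(29.4)(102.9) = 1512.63, PS_0 = (1/2)(29.4)(44.1) = 648.27.
New equilibrium: 205 - 3.5Q = 63 + 1.5Q gives Q_1 = 28.4, P_1 = 105.6; CS_1 = 1411.48, PS_1 = 604.92.
Change in total surplus = (1411.48 + 604.92) - (1512.63 + 648.27) = -144.5.

-144.50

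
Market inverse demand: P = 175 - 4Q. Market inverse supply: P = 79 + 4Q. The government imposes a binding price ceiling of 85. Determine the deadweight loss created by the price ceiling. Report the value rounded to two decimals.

441.00

Without the control, 175 - 4Q = 79 + 4Q so Q* = 12 and P* = 127.
At the ceiling price 85, quantity supplied is (85 - 79)/4 = 1.5; supply is the short side, so Q = 1.5 trades at P = 85.
At Q = 1.5 the demand price is 169 and the supply price is 85. Deadweight loss is the triangle between the curves from 1.5 to 12: (1/2)(169 - 85)(12 - 1.5) = 441.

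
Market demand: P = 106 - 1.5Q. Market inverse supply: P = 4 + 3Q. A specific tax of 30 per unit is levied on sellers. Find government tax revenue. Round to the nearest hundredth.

Without the tax, 106 - 1.5Q = 4 + 3Q so Q* = 22.6667 and P* = 72.
With the tax, sellers need 30 more per unit: 106 - 1.5Q = 4 + 3Q + 30, so Q_t = 16. Buyers pay P_b = 82; sellers receive P_s = P_b - 30 = 52.
Revenue is the tax times quantity traded: 30 x 16 = 480.

480.00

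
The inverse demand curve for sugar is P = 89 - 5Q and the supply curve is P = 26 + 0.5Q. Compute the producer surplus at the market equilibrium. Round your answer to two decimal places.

Set 89 - 5Q = 26 + 0.5Q, which gives 63 = 5.5Q, so Q* = 11.4545 and P* = 89 - 5(11.4545) = 31.7273.
PS is the area between P* and the supply curve from 0 to Q*: (1/2)(11.4545)(5.7273) = 32.8017.

32.80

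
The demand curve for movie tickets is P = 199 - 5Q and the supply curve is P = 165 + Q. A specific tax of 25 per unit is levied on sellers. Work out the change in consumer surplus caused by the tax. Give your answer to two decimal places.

Without the tax, 199 - 5Q = 165 + Q so Q* = 5.6667 and P* = 170.6667.
A tax on sellers shifts supply up by 25: 199 - 5Q = 165 + Q + 25, so Q_t = 1.5. Buyers pay P_b = 191.5; sellers receive P_s = P_b - 25 = 166.5.
CS falls from (1/2)(5.6667)(28.3333) = 80.2778 to (1/2)(1.5)(7.5) = 5.625, a change of -74.6528.

-74.65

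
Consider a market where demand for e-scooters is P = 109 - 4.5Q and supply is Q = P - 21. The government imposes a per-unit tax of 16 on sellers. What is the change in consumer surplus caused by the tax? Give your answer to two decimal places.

Rewriting supply in inverse form: P = 21 + Q.
Without the tax, 109 - 4.5Q = 21 + Q so Q* = 16 and P* = 37.
A tax on sellers shifts supply up by 16: 109 - 4.5Q = 21 + Q + 16, so Q_t = 13.0909. Buyers pay P_b = 50.0909; sellers receive P_s = P_b - 16 = 34.0909.
Consumers lose the trapezoid between P* and P_b out to Q_t plus the triangle from Q_t to Q*: change in CS = 385.5868 - 576 = -190.4132.

-190.41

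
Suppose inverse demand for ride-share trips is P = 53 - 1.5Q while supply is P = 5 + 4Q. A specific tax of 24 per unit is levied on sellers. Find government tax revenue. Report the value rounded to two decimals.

104.73

Pre-tax equilibrium: 53 - 1.5Q = 5 + 4Q gives Q* = 8.7273, P* = 39.9091.
With the tax, sellers need 24 more per unit: 53 - 1.5Q = 5 + 4Q + 24, so Q_t = 4.3636. Buyers pay P_b = 46.4545; sellers receive P_s = P_b - 24 = 22.4545.
Tax revenue = t x Q_t = 24 x 4.3636 = 104.7273.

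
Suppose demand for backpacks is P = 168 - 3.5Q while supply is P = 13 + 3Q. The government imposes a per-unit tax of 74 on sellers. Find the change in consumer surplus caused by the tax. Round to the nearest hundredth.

-723.36

Pre-tax equilibrium: 168 - 3.5Q = 13 + 3Q gives Q* = 23.8462, P* = 84.5385.
With the tax, sellers need 74 more per unit: 168 - 3.5Q = 13 + 3Q + 74, so Q_t = 12.4615. Buyers pay P_b = 124.3846; sellers receive P_s = P_b - 74 = 50.3846.
Consumers lose the trapezoid between P* and P_b out to Q_t plus the triangle from Q_t to Q*: change in CS = 271.7574 - 995.1183 = -723.3609.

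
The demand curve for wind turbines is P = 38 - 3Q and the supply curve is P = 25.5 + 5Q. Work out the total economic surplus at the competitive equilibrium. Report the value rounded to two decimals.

Set 38 - 3Q = 25.5 + 5Q, which gives 12.5 = 8Q, so Q* = 1.5625 and P* = 38 - 3(1.5625) = 33.3125.
Total surplus is the full triangle between the curves from 0 to Q*: (1/2)(1.5625)(38 - 25.5) = 9.7656.

9.77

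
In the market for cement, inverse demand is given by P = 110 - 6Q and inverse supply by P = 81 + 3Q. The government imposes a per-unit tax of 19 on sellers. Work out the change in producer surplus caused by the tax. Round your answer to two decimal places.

Pre-tax equilibrium: 110 - 6Q = 81 + 3Q gives Q* = 3.2222, P* = 90.6667.
With the tax, sellers need 19 more per unit: 110 - 6Q = 81 + 3Q + 19, so Q_t = 1.1111. Buyers pay P_b = 103.3333; sellers receive P_s = P_b - 19 = 84.3333.
PS falls from (1/2)(3.2222)(9.6667) = 15.5741 to (1/2)(1.1111)(3.3333) = 1.8519, a change of -13.7222.

-13.72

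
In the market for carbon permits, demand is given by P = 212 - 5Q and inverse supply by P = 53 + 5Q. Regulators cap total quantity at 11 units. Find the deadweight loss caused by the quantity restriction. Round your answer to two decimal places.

120.05

Unrestricted equilibrium: Q* = (212 - 53)/(5 + 5) = 15.9.
At Q = 11 the demand price is 212 - 5(11) = 157 and the supply price is 53 + 5(11) = 108.
Deadweight loss is the triangle between the curves from 11 to 15.9: (1/2)(157 - 108)(15.9 - 11) = 120.05.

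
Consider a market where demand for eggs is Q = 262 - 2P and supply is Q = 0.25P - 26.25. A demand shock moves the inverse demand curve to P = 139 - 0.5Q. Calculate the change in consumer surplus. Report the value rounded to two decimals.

5.93

Rewriting demand in inverse form: P = 131 - 0.5Q.
Rewriting supply in inverse form: P = 105 + 4Q.
Initial equilibrium: Q_0 = 5.7778, P_0 = 128.1111; CS_0 = (1/2)(5.7778)(2.8889) = 8.3457, PS_0 = (1/2)(5.7778)(23.1111) = 66.7654.
New equilibrium: 139 - 0.5Q = 105 + 4Q gives Q_1 = 7.5556, P_1 = 135.2222; CS_1 = 14.2716, PS_1 = 114.1728.
Change in consumer surplus = 14.2716 - 8.3457 = 5.9259.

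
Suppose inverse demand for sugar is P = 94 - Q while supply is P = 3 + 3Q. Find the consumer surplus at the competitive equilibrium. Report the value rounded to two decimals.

258.78

Equilibrium: 94 - Q = 3 + 3Q, so Q* = 22.75 and P* = 71.25.
CS is the area between the demand curve and P* from 0 to Q*: (1/2)(22.75)(22.75) = 258.7812.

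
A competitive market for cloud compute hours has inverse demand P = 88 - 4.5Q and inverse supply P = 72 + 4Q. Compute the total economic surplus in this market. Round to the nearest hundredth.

15.06

Setting demand equal to supply, 16 = 8.5Q, so Q* = 1.8824 and P* = 79.5294.
Total surplus is the full triangle between the curves from 0 to Q*: (1/2)(1.8824)(88 - 72) = 15.0588.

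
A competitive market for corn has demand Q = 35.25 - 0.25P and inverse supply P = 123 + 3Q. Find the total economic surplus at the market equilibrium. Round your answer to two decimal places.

Rewriting demand in inverse form: P = 141 - 4Q.
Set 141 - 4Q = 123 + 3Q, which gives 18 = 7Q, so Q* = 2.5714 and P* = 141 - 4(2.5714) = 130.7143.
Total surplus is the full triangle between the curves from 0 to Q*: (1/2)(2.5714)(141 - 123) = 23.1429.

23.14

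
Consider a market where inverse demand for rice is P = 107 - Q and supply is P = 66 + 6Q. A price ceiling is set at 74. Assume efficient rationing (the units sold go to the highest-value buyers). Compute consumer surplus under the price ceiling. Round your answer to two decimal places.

43.11

Free-market equilibrium: 107 - Q = 66 + 6Q gives Q* = 5.8571, P* = 101.1429.
At the ceiling price 74, quantity supplied is (74 - 66)/6 = 1.3333; supply is the short side, so Q = 1.3333 trades at P = 74.
The demand price at Q = 1.3333 is 105.6667. CS is the trapezoid between demand and 74 over [0, 1.3333]: (1/2)[(107 - 74) + (105.6667 - 74)](1.3333) = 43.1111.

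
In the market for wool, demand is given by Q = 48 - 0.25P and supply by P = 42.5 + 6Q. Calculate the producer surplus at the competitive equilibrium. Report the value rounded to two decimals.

Rewriting demand in inverse form: P = 192 - 4Q.
Set 192 - 4Q = 42.5 + 6Q, which gives 149.5 = 10Q, so Q* = 14.95 and P* = 192 - 4(14.95) = 132.2.
The supply curve's price intercept is 42.5, so PS = (1/2)(Q*)(P* - 42.5) = (1/2)(14.95)(89.7) = 670.5075.

670.51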